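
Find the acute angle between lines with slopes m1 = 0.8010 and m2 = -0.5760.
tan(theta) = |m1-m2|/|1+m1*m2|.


m1-m2 = 1.377
1+m1*m2 = 0.538624
tan(theta) = |1.377/0.538624| = 2.556514
theta = arctan(|1.377/0.538624|) = 68.6367 degrees (acute angle)

68.6367 degrees


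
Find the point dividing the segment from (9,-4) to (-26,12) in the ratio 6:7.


Px = (6*(-26) + 7*9)/13 = -93/13 = -7.1538
Py = (6*12 + 7*(-4))/13 = 44/13 = 3.3846

P = (-7.1538, 3.3846)


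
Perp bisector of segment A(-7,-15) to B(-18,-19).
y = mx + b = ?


Midpoint = (-12.5, -17)
Slope of AB = dy/dx = -4/(-11) = 0.3636
Perp slope = -dx/dy = -11/4 = -2.7500
b = My - (perp slope)*Mx = -17 + (-11*(-12.5))/(-4) = -17 - 34.3750 = -51.3750

y = -2.7500x - 51.3750


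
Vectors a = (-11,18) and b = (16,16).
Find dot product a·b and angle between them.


a·b = -11*16 + 18*16 = -176 + 288 = 112
|a| = sqrt(121+324) = 21.0950
|b| = sqrt(256+256) = 22.6274
cos(theta) = 112/(sqrt(445)*sqrt(512)) = 112/sqrt(227840) = 0.234641
theta = arccos(112/sqrt(227840)) = 76.4296 degrees

a·b = 112, theta = 76.4296 deg


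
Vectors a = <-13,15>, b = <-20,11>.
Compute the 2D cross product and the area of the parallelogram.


cross = -13*11 - 15*(-20) = -143 + 300 = 157
Parallelogram area = |157| = 157

cross = 157, parallelogram area = 157


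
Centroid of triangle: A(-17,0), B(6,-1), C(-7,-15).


Gx = (-17+6- 7)/3 = -18/3 = -6.0000
Gy = (0- 1- 15)/3 = -16/3 = -5.3333

G = (-6.0000, -5.3333)


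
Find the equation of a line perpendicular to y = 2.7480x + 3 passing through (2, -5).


Perpendicular slope = -1/m1 = -1/2.7480 = -0.3639
b2 = y0 - m2*x0 = -5 + 2/2.7480 = -5 + 0.7278 = -4.2722

y = -0.3639x - 4.2722


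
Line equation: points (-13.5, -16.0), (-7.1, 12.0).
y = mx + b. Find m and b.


m = (28.0)/(6.4) = 4.3750
b = y1 - m*x1 = -16.0 - (28.0*(-13.5))/(6.4) = -16.0 + 59.0625 = 43.0625

y = 4.3750x + 43.0625


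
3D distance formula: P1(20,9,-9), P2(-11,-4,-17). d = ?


dx=-31, dy=-13, dz=-8
d = sqrt(961+169+64) = sqrt(1194) = 34.5543

34.5543


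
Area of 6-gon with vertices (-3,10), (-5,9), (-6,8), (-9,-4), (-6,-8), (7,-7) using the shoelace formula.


sum(xi*y_{i+1}) = -3*9 - 5*8 - 6*(-4) - 9*(-8) - 6*(-7) + 7*10 = 141
sum(yi*x_{i+1}) = 10*(-5) + 9*(-6) + 8*(-9) - 4*(-6) - 8*7 - 7*(-3) = -187
Area = |141 + 187|/2 = 328/2 = 164.0000

164.0000 sq units


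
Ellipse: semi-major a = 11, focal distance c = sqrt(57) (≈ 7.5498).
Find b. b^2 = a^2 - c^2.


b^2 = 11^2 - (sqrt(57))^2 = 121 - 57 = 64
b = sqrt(64) = 8

b = 8


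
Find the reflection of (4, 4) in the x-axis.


Reflection rule for x-axis: (x, -y)
(4, 4) -> (4, -4)

(4, -4)


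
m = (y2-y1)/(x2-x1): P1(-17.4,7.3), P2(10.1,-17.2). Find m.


dy = -17.2 - 7.3 = -24.5
dx = 10.1 + 17.4 = 27.5
m = -24.5/27.5 = -0.8909

m = -0.8909


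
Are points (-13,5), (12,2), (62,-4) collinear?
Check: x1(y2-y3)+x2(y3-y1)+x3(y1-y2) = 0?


-13*(2+ 4) + 12*(-4-5) + 62*(5-2)
= -78 - 108 + 186 = 0

Yes, collinear (determinant = 0)


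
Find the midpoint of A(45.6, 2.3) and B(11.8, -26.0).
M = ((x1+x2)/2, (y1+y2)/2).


Mx = (45.6 + 11.8)/2 = 57.4/2 = 28.7000
My = (2.3 - 26.0)/2 = -23.7/2 = -11.8500

(28.7000, -11.8500)


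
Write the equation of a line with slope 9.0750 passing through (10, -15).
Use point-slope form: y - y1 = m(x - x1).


y + 15 = 9.0750(x - 10)
y = 9.0750x - 15 - 9.0750*10
y = 9.0750x - 105.7500

y = 9.0750x - 105.7500


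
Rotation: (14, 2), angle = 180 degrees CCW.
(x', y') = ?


cos(180) = -1, sin(180) = 0
x' = 14*(-1) - 2*0 = -14
y' = 14*0 + 2*(-1) = -2

(-14, -2)


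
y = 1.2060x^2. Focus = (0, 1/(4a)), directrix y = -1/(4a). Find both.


a = 1.2060
1/(4a) = 0.2073
Focus = (0, 0.2073)
Directrix: y = -0.2073

Focus = (0, 0.2073), Directrix: y = -0.2073


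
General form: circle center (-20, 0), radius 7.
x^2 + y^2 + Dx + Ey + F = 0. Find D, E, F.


(x+ 20)^2 + (y-0)^2 = 7^2
D = -2h = 40, E = -2k = 0
F = h^2+k^2-r^2 = 400+0-49 = 351

D = 40, E = 0, F = 351


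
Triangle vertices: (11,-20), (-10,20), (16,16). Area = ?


11*(20-16) = 44
-10*(16+ 20) = -360
16*(-20-20) = -640
sum = -956
Area = |-956|/2 = 478.0000

478.0000 sq units


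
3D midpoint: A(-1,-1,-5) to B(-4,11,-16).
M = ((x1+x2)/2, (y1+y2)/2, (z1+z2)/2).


Mx = (-1- 4)/2 = -2.5000
My = (-1+11)/2 = 5.0000
Mz = (-5- 16)/2 = -10.5000

M = (-2.5000, 5.0000, -10.5000)


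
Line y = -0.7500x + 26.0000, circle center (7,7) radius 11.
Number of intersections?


Substitute y = -0.7500x + 26.0000: (x-7)^2 + (-0.7500x+26.0000-7)^2 = 121
Expand to Ax^2 + Bx + C = 0, where b-k = 19
A = 1+m^2 = 1.5625
B = 2(m(b-k) - h) = 2(-0.7500*19 - 7) = -42.5
C = h^2 + (b-k)^2 - r^2 = 49 + 361 - 121 = 289
disc = B^2-4AC = 1806.2500 - 1806.2500 = 0
disc = 0

1 intersection point (tangent)


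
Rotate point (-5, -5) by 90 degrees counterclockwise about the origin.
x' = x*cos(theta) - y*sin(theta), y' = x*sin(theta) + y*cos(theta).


cos(90) = 0, sin(90) = 1
x' = -5*0 + 5*1 = 5
y' = -5*1 - 5*0 = -5

(5, -5)


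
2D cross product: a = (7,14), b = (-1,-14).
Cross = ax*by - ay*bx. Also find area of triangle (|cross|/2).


cross = 7*(-14) - 14*(-1) = -98 + 14 = -84
Triangle area = |-84|/2 = 84/2 = 42.0000

cross = -84, triangle area = 42.0000


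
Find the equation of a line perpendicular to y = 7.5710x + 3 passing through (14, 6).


Perpendicular slope = -1/m1 = -1/7.5710 = -0.1321
b2 = y0 - m2*x0 = 6 + 14/7.5710 = 6 + 1.8492 = 7.8492

y = -0.1321x + 7.8492


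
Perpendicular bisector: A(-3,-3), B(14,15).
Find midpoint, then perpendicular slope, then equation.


Midpoint = (5.5, 6)
Slope of AB = dy/dx = 18/17 = 1.0588
Perp slope = -dx/dy = -17/18 = -0.9444
b = My - (perp slope)*Mx = 6 + (17*5.5)/18 = 6 + 5.1944 = 11.1944

y = -0.9444x + 11.1944


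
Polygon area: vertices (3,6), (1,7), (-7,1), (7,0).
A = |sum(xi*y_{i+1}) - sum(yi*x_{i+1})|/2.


sum(xi*y_{i+1}) = 3*7 + 1*1 - 7*0 + 7*6 = 64
sum(yi*x_{i+1}) = 6*1 + 7*(-7) + 1*7 + 0*3 = -36
Area = |64 + 36|/2 = 100/2 = 50.0000

50.0000 sq units


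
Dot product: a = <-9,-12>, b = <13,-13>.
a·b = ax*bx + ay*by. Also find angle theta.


a·b = -9*13 - 12*(-13) = -117 + 156 = 39
|a| = sqrt(81+144) = 15.0000
|b| = sqrt(169+169) = 18.3848
cos(theta) = 39/(sqrt(225)*sqrt(338)) = 39/sqrt(76050) = 0.141421
theta = arccos(39/sqrt(76050)) = 81.8699 degrees

a·b = 39, theta = 81.8699 deg


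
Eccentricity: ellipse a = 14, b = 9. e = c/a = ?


c = sqrt(196-81) = sqrt(115) = 10.7238
e = c/a = sqrt(115)/14 = 0.7660

e = 0.7660


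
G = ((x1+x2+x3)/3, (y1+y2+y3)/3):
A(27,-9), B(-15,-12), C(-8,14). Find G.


Gx = (27- 15- 8)/3 = 4/3 = 1.3333
Gy = (-9- 12+14)/3 = -7/3 = -2.3333

G = (1.3333, -2.3333)


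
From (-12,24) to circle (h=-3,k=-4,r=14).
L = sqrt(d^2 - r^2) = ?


d = sqrt((-12+ 3)^2 + (24+ 4)^2) = sqrt(81+784) = 29.4109
L = sqrt(865.0000 - 196) = sqrt(669.0000) = 25.8650

25.8650


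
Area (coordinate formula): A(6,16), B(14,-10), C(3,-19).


6*(-10+ 19) = 54
14*(-19-16) = -490
3*(16+ 10) = 78
sum = -358
Area = |-358|/2 = 179.0000

179.0000 sq units


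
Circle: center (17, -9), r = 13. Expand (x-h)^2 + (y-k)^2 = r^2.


(x-17)^2 + (y+ 9)^2 = 13^2
D = -2h = -34, E = -2k = 18
F = h^2+k^2-r^2 = 289+81-169 = 201

x^2 + y^2 - 34x + 18y + 201 = 0


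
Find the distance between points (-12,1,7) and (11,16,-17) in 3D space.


dx=23, dy=15, dz=-24
d = sqrt(529+225+576) = sqrt(1330) = 36.4692

36.4692


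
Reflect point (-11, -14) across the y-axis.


Reflection rule for y-axis: (-x, y)
(-11, -14) -> (11, -14)

(11, -14)


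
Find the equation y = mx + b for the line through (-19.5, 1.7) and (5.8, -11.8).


m = (-13.5)/(25.3) = -0.5336
b = y1 - m*x1 = 1.7 - (-13.5*(-19.5))/(25.3) = 1.7 - 10.4051 = -8.7051

y = -0.5336x - 8.7051


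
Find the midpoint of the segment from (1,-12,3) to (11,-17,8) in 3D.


Mx = (1+11)/2 = 6.0000
My = (-12- 17)/2 = -14.5000
Mz = (3+8)/2 = 5.5000

M = (6.0000, -14.5000, 5.5000)


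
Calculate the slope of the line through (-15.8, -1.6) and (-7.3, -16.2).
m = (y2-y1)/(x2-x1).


dy = -16.2 + 1.6 = -14.6
dx = -7.3 + 15.8 = 8.5
m = -14.6/8.5 = -1.7176

m = -1.7176


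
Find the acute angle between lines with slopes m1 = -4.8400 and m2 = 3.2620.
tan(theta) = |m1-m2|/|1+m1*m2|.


m1-m2 = -8.102
1+m1*m2 = -14.78808
tan(theta) = |-8.102/(-14.78808)| = 0.547874
theta = arctan(|-8.102/(-14.78808)|) = 28.7172 degrees (acute angle)

28.7172 degrees


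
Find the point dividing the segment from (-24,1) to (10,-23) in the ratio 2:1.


Px = (2*10 + 1*(-24))/3 = -4/3 = -1.3333
Py = (2*(-23) + 1*1)/3 = -45/3 = -15.0000

P = (-1.3333, -15.0000)


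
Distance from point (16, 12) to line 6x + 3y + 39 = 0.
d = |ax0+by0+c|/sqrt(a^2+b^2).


|6*16 + 3*12 + 39| = |171| = 171
sqrt(36 + 9) = sqrt(45) = 6.7082
d = 171/sqrt(45) = 25.4912

25.4912


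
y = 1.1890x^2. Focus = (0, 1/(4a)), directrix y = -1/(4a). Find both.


a = 1.1890
1/(4a) = 0.2103
Focus = (0, 0.2103)
Directrix: y = -0.2103

Focus = (0, 0.2103), Directrix: y = -0.2103


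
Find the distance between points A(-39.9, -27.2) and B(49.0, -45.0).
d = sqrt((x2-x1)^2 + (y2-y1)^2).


dx = 49.0 + 39.9 = 88.9
dy = -45.0 + 27.2 = -17.8
d = sqrt(7903.21 + 316.84) = sqrt(8220.05) = 90.6645

90.6645


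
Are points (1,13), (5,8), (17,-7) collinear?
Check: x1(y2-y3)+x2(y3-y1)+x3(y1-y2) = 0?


1*(8+ 7) + 5*(-7-13) + 17*(13-8)
= 15 - 100 + 85 = 0

Yes, collinear (determinant = 0)


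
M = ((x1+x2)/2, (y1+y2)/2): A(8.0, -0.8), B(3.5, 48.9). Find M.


Mx = (8.0 + 3.5)/2 = 11.5/2 = 5.7500
My = (-0.8 + 48.9)/2 = 48.1/2 = 24.0500

(5.7500, 24.0500)


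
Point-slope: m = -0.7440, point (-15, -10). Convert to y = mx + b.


y + 10 = -0.7440(x + 15)
y = -0.7440x - 10 + 0.7440*(-15)
y = -0.7440x - 21.1600

y = -0.7440x - 21.1600


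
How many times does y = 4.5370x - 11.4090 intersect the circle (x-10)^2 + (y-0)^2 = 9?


Substitute y = 4.5370x - 11.4090: (x-10)^2 + (4.5370x- 11.4090-0)^2 = 9
Expand to Ax^2 + Bx + C = 0, where b-k = -11.409
A = 1+m^2 = 21.584369
B = 2(m(b-k) - h) = 2(4.5370*(-11.409) - 10) = -123.525266
C = h^2 + (b-k)^2 - r^2 = 100 + 130.165281 - 9 = 221.165281
disc = B^2-4AC = 15258.4913 - 19094.8521 = -3836.3608
disc < 0

0 intersection points


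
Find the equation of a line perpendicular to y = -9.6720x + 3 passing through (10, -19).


Perpendicular slope = -1/m1 = -1/(-9.6720) = 0.1034
b2 = y0 - m2*x0 = -19 + 10/(-9.6720) = -19 - 1.0339 = -20.0339

y = 0.1034x - 20.0339


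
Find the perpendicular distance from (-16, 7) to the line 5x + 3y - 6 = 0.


|5*(-16) + 3*7 - 6| = |-65| = 65
sqrt(25 + 9) = sqrt(34) = 5.8310
d = 65/sqrt(34) = 11.1474

11.1474


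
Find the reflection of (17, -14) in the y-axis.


Reflection rule for y-axis: (-x, y)
(17, -14) -> (-17, -14)

(-17, -14)


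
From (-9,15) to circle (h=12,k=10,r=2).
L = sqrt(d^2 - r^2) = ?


d = sqrt((-9-12)^2 + (15-10)^2) = sqrt(441+25) = 21.5870
L = sqrt(466.0000 - 4) = sqrt(462.0000) = 21.4942

21.4942


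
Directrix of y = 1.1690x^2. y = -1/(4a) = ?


a = 1.1690
1/(4a) = 0.2139
directrix: y = -0.2139 = -0.2139

y = -0.2139


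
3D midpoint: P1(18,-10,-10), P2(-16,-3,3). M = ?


Mx = (18- 16)/2 = 1.0000
My = (-10- 3)/2 = -6.5000
Mz = (-10+3)/2 = -3.5000

M = (1.0000, -6.5000, -3.5000)


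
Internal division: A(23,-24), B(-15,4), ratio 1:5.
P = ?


Px = (1*(-15) + 5*23)/6 = 100/6 = 16.6667
Py = (1*4 + 5*(-24))/6 = -116/6 = -19.3333

P = (16.6667, -19.3333)


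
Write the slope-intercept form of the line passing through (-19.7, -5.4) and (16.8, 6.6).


m = (12.0)/(36.5) = 0.3288
b = y1 - m*x1 = -5.4 - (12.0*(-19.7))/(36.5) = -5.4 + 6.4767 = 1.0767

y = 0.3288x + 1.0767


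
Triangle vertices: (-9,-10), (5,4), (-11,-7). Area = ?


-9*(4+ 7) = -99
5*(-7+ 10) = 15
-11*(-10-4) = 154
sum = 70
Area = |70|/2 = 35.0000

35.0000 sq units


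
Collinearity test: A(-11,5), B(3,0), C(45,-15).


-11*(0+ 15) + 3*(-15-5) + 45*(5-0)
= -165 - 60 + 225 = 0

Yes, collinear (determinant = 0)


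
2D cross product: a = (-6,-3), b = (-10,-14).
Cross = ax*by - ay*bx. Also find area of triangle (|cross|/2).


cross = -6*(-14) + 3*(-10) = 84 - 30 = 54
Triangle area = |54|/2 = 54/2 = 27.0000

cross = 54, triangle area = 27.0000


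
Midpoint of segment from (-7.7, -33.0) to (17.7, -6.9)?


Mx = (-7.7 + 17.7)/2 = 10.0/2 = 5.0000
My = (-33.0 - 6.9)/2 = -39.9/2 = -19.9500

(5.0000, -19.9500)


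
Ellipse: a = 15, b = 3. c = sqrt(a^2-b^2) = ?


c^2 = 15^2 - 3^2 = 225 - 9 = 216
c = sqrt(216) = 14.6969

c = 14.6969


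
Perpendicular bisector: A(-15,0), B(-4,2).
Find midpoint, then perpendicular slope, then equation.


Midpoint = (-9.5, 1)
Slope of AB = dy/dx = 2/11 = 0.1818
Perp slope = -dx/dy = -11/2 = -5.5000
b = My - (perp slope)*Mx = 1 + (11*(-9.5))/2 = 1 - 52.2500 = -51.2500

y = -5.5000x - 51.2500


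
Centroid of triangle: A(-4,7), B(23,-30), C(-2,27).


Gx = (-4+23- 2)/3 = 17/3 = 5.6667
Gy = (7- 30+27)/3 = 4/3 = 1.3333

G = (5.6667, 1.3333)


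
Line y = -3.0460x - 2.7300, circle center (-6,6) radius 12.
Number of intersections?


Substitute y = -3.0460x - 2.7300: (x+ 6)^2 + (-3.0460x- 2.7300-6)^2 = 144
Expand to Ax^2 + Bx + C = 0, where b-k = -8.73
A = 1+m^2 = 10.278116
B = 2(m(b-k) - h) = 2(-3.0460*(-8.73) + 6) = 65.18316
C = h^2 + (b-k)^2 - r^2 = 36 + 76.2129 - 144 = -31.7871
disc = B^2-4AC = 4248.8443 + 1306.8460 = 5555.6903
disc > 0

2 intersection points


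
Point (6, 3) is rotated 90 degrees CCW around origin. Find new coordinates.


cos(90) = 0, sin(90) = 1
x' = 6*0 - 3*1 = -3
y' = 6*1 + 3*0 = 6

(-3, 6)


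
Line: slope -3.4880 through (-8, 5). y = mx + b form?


y - 5 = -3.4880(x + 8)
y = -3.4880x + 5 + 3.4880*(-8)
y = -3.4880x - 22.9040

y = -3.4880x - 22.9040


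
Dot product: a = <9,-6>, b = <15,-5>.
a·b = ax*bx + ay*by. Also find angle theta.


a·b = 9*15 - 6*(-5) = 135 + 30 = 165
|a| = sqrt(81+36) = 10.8167
|b| = sqrt(225+25) = 15.8114
cos(theta) = 165/(sqrt(117)*sqrt(250)) = 165/sqrt(29250) = 0.964764
theta = arccos(165/sqrt(29250)) = 15.2551 degrees

a·b = 165, theta = 15.2551 deg


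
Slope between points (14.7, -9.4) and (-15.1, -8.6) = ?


dy = -8.6 + 9.4 = 0.8
dx = -15.1 - 14.7 = -29.8
m = 0.8/(-29.8) = -0.0268

m = -0.0268


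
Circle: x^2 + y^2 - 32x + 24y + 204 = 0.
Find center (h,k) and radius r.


h = -D/2 = 32/2 = 16
k = -E/2 = -24/2 = -12
r^2 = h^2 + k^2 - F = 256 + 144 - 204 = 196
r = 14

Center (16, -12), radius = 14


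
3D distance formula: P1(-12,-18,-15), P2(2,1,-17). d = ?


dx=14, dy=19, dz=-2
d = sqrt(196+361+4) = sqrt(561) = 23.6854

23.6854


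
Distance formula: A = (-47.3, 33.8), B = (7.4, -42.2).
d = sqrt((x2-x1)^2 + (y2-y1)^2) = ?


dx = 7.4 + 47.3 = 54.7
dy = -42.2 - 33.8 = -76.0
d = sqrt(2992.09 + 5776.0) = sqrt(8768.09) = 93.6381

93.6381


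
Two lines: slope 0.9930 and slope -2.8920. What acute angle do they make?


m1-m2 = 3.885
1+m1*m2 = -1.871756
tan(theta) = |3.885/(-1.871756)| = 2.075591
theta = arctan(|3.885/(-1.871756)|) = 64.2757 degrees (acute angle)

64.2757 degrees


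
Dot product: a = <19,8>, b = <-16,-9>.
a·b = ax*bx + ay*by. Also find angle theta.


a·b = 19*(-16) + 8*(-9) = -304 - 72 = -376
|a| = sqrt(361+64) = 20.6155
|b| = sqrt(256+81) = 18.3576
cos(theta) = -376/(sqrt(425)*sqrt(337)) = -376/sqrt(143225) = -0.993524
theta = arccos(-376/sqrt(143225)) = 173.4759 degrees

a·b = -376, theta = 173.4759 deg


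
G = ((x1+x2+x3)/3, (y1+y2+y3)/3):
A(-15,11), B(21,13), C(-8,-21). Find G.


Gx = (-15+21- 8)/3 = -2/3 = -0.6667
Gy = (11+13- 21)/3 = 3/3 = 1.0000

G = (-0.6667, 1.0000)


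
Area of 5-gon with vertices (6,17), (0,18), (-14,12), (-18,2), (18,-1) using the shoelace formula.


sum(xi*y_{i+1}) = 6*18 + 0*12 - 14*2 - 18*(-1) + 18*17 = 404
sum(yi*x_{i+1}) = 17*0 + 18*(-14) + 12*(-18) + 2*18 - 1*6 = -438
Area = |404 + 438|/2 = 842/2 = 421.0000

421.0000 sq units


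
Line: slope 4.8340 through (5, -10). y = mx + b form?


y + 10 = 4.8340(x - 5)
y = 4.8340x - 10 - 4.8340*5
y = 4.8340x - 34.1700

y = 4.8340x - 34.1700


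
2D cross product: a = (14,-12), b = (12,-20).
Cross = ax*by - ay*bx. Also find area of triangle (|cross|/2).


cross = 14*(-20) + 12*12 = -280 + 144 = -136
Triangle area = |-136|/2 = 136/2 = 68.0000

cross = -136, triangle area = 68.0000


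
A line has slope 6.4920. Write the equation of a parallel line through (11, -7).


Parallel lines have equal slopes.
m2 = 6.4920
b2 = -7 - 6.4920*11 = -78.4120

y = 6.4920x - 78.4120


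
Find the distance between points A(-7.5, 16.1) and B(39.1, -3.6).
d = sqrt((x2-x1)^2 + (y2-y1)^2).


dx = 39.1 + 7.5 = 46.6
dy = -3.6 - 16.1 = -19.7
d = sqrt(2171.56 + 388.09) = sqrt(2559.65) = 50.5930

50.5930


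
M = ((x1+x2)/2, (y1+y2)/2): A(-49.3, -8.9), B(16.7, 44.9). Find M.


Mx = (-49.3 + 16.7)/2 = -32.6/2 = -16.3000
My = (-8.9 + 44.9)/2 = 36.0/2 = 18.0000

(-16.3000, 18.0000)


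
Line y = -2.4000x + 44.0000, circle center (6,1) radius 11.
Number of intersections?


Substitute y = -2.4000x + 44.0000: (x-6)^2 + (-2.4000x+44.0000-1)^2 = 121
Expand to Ax^2 + Bx + C = 0, where b-k = 43
A = 1+m^2 = 6.76
B = 2(m(b-k) - h) = 2(-2.4000*43 - 6) = -218.4
C = h^2 + (b-k)^2 - r^2 = 36 + 1849 - 121 = 1764
disc = B^2-4AC = 47698.5600 - 47698.5600 = 0
disc = 0

1 intersection point (tangent)


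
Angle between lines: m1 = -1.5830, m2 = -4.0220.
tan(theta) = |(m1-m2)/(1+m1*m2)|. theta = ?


m1-m2 = 2.439
1+m1*m2 = 7.366826
tan(theta) = |2.439/7.366826| = 0.331079
theta = arctan(|2.439/7.366826|) = 18.3186 degrees (acute angle)

18.3186 degrees


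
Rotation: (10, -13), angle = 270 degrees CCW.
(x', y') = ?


cos(270) = 0, sin(270) = -1
x' = 10*0 + 13*(-1) = -13
y' = 10*(-1) - 13*0 = -10

(-13, -10)


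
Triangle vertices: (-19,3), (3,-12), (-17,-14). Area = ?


-19*(-12+ 14) = -38
3*(-14-3) = -51
-17*(3+ 12) = -255
sum = -344
Area = |-344|/2 = 172.0000

172.0000 sq units


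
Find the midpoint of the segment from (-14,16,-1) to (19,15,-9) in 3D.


Mx = (-14+19)/2 = 2.5000
My = (16+15)/2 = 15.5000
Mz = (-1- 9)/2 = -5.0000

M = (2.5000, 15.5000, -5.0000)


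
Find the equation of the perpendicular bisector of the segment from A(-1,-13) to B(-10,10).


Midpoint = (-5.5, -1.5)
Slope of AB = dy/dx = 23/(-9) = -2.5556
Perp slope = -dx/dy = 9/23 = 0.3913
b = My - (perp slope)*Mx = -1.5 + (-9*(-5.5))/23 = -1.5 + 2.1522 = 0.6522

y = 0.3913x + 0.6522


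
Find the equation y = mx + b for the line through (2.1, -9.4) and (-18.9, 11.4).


m = (20.8)/(-21.0) = -0.9905
b = y1 - m*x1 = -9.4 - (20.8*2.1)/(-21.0) = -9.4 + 2.0800 = -7.3200

y = -0.9905x - 7.3200


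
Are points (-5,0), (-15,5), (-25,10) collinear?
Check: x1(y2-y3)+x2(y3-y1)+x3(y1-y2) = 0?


-5*(5-10) - 15*(10-0) - 25*(0-5)
= 25 - 150 + 125 = 0

Yes, collinear (determinant = 0)


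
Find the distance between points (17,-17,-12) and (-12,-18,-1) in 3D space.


dx=-29, dy=-1, dz=11
d = sqrt(841+1+121) = sqrt(963) = 31.0322

31.0322


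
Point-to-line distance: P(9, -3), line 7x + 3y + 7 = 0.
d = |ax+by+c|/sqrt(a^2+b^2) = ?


|7*9 + 3*(-3) + 7| = |61| = 61
sqrt(49 + 9) = sqrt(58) = 7.6158
d = 61/sqrt(58) = 8.0097

8.0097


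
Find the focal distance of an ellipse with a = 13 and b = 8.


c^2 = 13^2 - 8^2 = 169 - 64 = 105
c = sqrt(105) = 10.2470

c = 10.2470


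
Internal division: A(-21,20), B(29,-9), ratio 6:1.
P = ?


Px = (6*29 + 1*(-21))/7 = 153/7 = 21.8571
Py = (6*(-9) + 1*20)/7 = -34/7 = -4.8571

P = (21.8571, -4.8571)


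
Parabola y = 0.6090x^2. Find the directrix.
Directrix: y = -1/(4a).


a = 0.6090
1/(4a) = 0.4105
directrix: y = -0.4105 = -0.4105

y = -0.4105


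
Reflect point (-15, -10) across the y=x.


Reflection rule for y=x: (y, x)
(-15, -10) -> (-10, -15)

(-10, -15)


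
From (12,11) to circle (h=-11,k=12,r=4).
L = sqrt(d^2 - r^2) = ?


d = sqrt((12+ 11)^2 + (11-12)^2) = sqrt(529+1) = 23.0217
L = sqrt(530.0000 - 16) = sqrt(514.0000) = 22.6716

22.6716


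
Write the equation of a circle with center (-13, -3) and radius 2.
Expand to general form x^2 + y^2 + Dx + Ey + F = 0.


(x+ 13)^2 + (y+ 3)^2 = 2^2
D = -2h = 26, E = -2k = 6
F = h^2+k^2-r^2 = 169+9-4 = 174

x^2 + y^2 + 26x + 6y + 174 = 0


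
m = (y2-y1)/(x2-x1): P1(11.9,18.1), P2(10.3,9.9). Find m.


dy = 9.9 - 18.1 = -8.2
dx = 10.3 - 11.9 = -1.6
m = -8.2/(-1.6) = 5.1250

m = 5.1250


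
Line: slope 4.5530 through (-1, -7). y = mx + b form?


y + 7 = 4.5530(x + 1)
y = 4.5530x - 7 - 4.5530*(-1)
y = 4.5530x - 2.4470

y = 4.5530x - 2.4470


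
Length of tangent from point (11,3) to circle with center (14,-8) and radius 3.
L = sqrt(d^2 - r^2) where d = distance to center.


d = sqrt((11-14)^2 + (3+ 8)^2) = sqrt(9+121) = 11.4018
L = sqrt(130.0000 - 9) = sqrt(121.0000) = 11.0000

11.0000


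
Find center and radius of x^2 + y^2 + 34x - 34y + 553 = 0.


h = -D/2 = -34/2 = -17
k = -E/2 = 34/2 = 17
r^2 = h^2 + k^2 - F = 289 + 289 - 553 = 25
r = 5

Center (-17, 17), radius = 5


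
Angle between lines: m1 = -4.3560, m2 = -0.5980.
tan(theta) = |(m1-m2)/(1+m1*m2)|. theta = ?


m1-m2 = -3.758
1+m1*m2 = 3.604888
tan(theta) = |-3.758/3.604888| = 1.042473
theta = arctan(|-3.758/3.604888|) = 46.1913 degrees (acute angle)

46.1913 degrees


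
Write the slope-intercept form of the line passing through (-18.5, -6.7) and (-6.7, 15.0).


m = (21.7)/(11.8) = 1.8390
b = y1 - m*x1 = -6.7 - (21.7*(-18.5))/(11.8) = -6.7 + 34.0212 = 27.3212

y = 1.8390x + 27.3212


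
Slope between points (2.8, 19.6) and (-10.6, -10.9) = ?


dy = -10.9 - 19.6 = -30.5
dx = -10.6 - 2.8 = -13.4
m = -30.5/(-13.4) = 2.2761

m = 2.2761


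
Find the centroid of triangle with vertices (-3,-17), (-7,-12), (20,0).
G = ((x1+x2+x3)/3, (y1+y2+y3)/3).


Gx = (-3- 7+20)/3 = 10/3 = 3.3333
Gy = (-17- 12+0)/3 = -29/3 = -9.6667

G = (3.3333, -9.6667)


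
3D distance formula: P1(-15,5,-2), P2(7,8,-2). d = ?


dx=22, dy=3, dz=0
d = sqrt(484+9+0) = sqrt(493) = 22.2036

22.2036


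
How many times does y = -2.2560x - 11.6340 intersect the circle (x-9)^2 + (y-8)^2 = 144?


Substitute y = -2.2560x - 11.6340: (x-9)^2 + (-2.2560x- 11.6340-8)^2 = 144
Expand to Ax^2 + Bx + C = 0, where b-k = -19.634
A = 1+m^2 = 6.089536
B = 2(m(b-k) - h) = 2(-2.2560*(-19.634) - 9) = 70.588608
C = h^2 + (b-k)^2 - r^2 = 81 + 385.493956 - 144 = 322.493956
disc = B^2-4AC = 4982.7516 - 7855.3542 = -2872.6026
disc < 0

0 intersection points


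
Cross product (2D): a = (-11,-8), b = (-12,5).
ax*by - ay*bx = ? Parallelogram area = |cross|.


cross = -11*5 + 8*(-12) = -55 - 96 = -151
Parallelogram area = |-151| = 151

cross = -151, parallelogram area = 151


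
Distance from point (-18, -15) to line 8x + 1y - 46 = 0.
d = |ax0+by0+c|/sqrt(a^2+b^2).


|8*(-18) + 1*(-15) - 46| = |-205| = 205
sqrt(64 + 1) = sqrt(65) = 8.0623
d = 205/sqrt(65) = 25.4271

25.4271


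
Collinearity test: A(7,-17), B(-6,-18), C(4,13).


7*(-18-13) - 6*(13+ 17) + 4*(-17+ 18)
= -217 - 180 + 4 = -393

No, not collinear (determinant = -393)


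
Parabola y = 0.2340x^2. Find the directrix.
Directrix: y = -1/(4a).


a = 0.2340
1/(4a) = 1.0684
directrix: y = -1.0684 = -1.0684

y = -1.0684


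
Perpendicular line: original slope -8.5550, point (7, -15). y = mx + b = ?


Perpendicular slope = -1/m1 = -1/(-8.5550) = 0.1169
b2 = y0 - m2*x0 = -15 + 7/(-8.5550) = -15 - 0.8182 = -15.8182

y = 0.1169x - 15.8182


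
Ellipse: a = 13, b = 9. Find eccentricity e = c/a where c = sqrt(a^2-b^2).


c = sqrt(169-81) = sqrt(88) = 9.3808
e = c/a = sqrt(88)/13 = 0.7216

e = 0.7216


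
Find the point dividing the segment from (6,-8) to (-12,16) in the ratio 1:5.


Px = (1*(-12) + 5*6)/6 = 18/6 = 3.0000
Py = (1*16 + 5*(-8))/6 = -24/6 = -4.0000

P = (3.0000, -4.0000)


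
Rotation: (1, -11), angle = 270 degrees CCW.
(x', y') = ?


cos(270) = 0, sin(270) = -1
x' = 1*0 + 11*(-1) = -11
y' = 1*(-1) - 11*0 = -1

(-11, -1)


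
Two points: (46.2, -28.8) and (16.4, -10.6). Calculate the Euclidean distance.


dx = 16.4 - 46.2 = -29.8
dy = -10.6 + 28.8 = 18.2
d = sqrt(888.04 + 331.24) = sqrt(1219.28) = 34.9182

34.9182


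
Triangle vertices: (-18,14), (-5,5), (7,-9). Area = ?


-18*(5+ 9) = -252
-5*(-9-14) = 115
7*(14-5) = 63
sum = -74
Area = |-74|/2 = 37.0000

37.0000 sq units


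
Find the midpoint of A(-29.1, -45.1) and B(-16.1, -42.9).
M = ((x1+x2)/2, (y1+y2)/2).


Mx = (-29.1 - 16.1)/2 = -45.2/2 = -22.6000
My = (-45.1 - 42.9)/2 = -88.0/2 = -44.0000

(-22.6000, -44.0000)


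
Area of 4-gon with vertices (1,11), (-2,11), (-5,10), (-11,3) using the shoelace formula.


sum(xi*y_{i+1}) = 1*11 - 2*10 - 5*3 - 11*11 = -145
sum(yi*x_{i+1}) = 11*(-2) + 11*(-5) + 10*(-11) + 3*1 = -184
Area = |-145 + 184|/2 = 39/2 = 19.5000

19.5000 sq units


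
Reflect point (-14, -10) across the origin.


Reflection rule for origin: (-x, -y)
(-14, -10) -> (14, 10)

(14, 10)


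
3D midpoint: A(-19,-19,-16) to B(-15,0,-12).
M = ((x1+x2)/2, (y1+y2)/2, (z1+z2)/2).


Mx = (-19- 15)/2 = -17.0000
My = (-19+0)/2 = -9.5000
Mz = (-16- 12)/2 = -14.0000

M = (-17.0000, -9.5000, -14.0000)


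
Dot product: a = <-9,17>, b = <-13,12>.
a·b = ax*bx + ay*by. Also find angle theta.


a·b = -9*(-13) + 17*12 = 117 + 204 = 321
|a| = sqrt(81+289) = 19.2354
|b| = sqrt(169+144) = 17.6918
cos(theta) = 321/(sqrt(370)*sqrt(313)) = 321/sqrt(115810) = 0.943261
theta = arccos(321/sqrt(115810)) = 19.3933 degrees

a·b = 321, theta = 19.3933 deg


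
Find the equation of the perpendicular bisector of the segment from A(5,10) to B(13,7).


Midpoint = (9, 8.5)
Slope of AB = dy/dx = -3/8 = -0.3750
Perp slope = -dx/dy = 8/3 = 2.6667
b = My - (perp slope)*Mx = 8.5 + (8*9)/(-3) = 8.5 - 24.0000 = -15.5000

y = 2.6667x - 15.5000


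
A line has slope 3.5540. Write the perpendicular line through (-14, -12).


Perpendicular slope = -1/m1 = -1/3.5540 = -0.2814
b2 = y0 - m2*x0 = -12 - 14/3.5540 = -12 - 3.9392 = -15.9392

y = -0.2814x - 15.9392


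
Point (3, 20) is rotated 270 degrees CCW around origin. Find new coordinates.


cos(270) = 0, sin(270) = -1
x' = 3*0 - 20*(-1) = 20
y' = 3*(-1) + 20*0 = -3

(20, -3)


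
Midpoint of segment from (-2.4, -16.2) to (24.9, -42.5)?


Mx = (-2.4 + 24.9)/2 = 22.5/2 = 11.2500
My = (-16.2 - 42.5)/2 = -58.7/2 = -29.3500

(11.2500, -29.3500)


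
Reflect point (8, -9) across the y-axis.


Reflection rule for y-axis: (-x, y)
(8, -9) -> (-8, -9)

(-8, -9)


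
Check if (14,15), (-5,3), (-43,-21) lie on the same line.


14*(3+ 21) - 5*(-21-15) - 43*(15-3)
= 336 + 180 - 516 = 0

Yes, collinear (determinant = 0)


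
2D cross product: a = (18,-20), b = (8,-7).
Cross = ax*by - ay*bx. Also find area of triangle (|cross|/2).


cross = 18*(-7) + 20*8 = -126 + 160 = 34
Triangle area = |34|/2 = 34/2 = 17.0000

cross = 34, triangle area = 17.0000


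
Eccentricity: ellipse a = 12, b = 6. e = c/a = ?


c = sqrt(144-36) = sqrt(108) = 10.3923
e = c/a = sqrt(108)/12 = 0.8660

e = 0.8660


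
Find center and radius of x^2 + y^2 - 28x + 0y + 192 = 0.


h = -D/2 = 28/2 = 14
k = -E/2 = 0/2 = 0
r^2 = h^2 + k^2 - F = 196 + 0 - 192 = 4
r = 2

Center (14, 0), radius = 2


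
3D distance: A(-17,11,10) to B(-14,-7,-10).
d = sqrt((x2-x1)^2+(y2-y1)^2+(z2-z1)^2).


dx=3, dy=-18, dz=-20
d = sqrt(9+324+400) = sqrt(733) = 27.0740

27.0740


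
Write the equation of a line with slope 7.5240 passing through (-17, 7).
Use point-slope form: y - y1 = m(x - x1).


y - 7 = 7.5240(x + 17)
y = 7.5240x + 7 - 7.5240*(-17)
y = 7.5240x + 134.9080

y = 7.5240x + 134.9080


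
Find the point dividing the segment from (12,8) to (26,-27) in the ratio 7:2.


Px = (7*26 + 2*12)/9 = 206/9 = 22.8889
Py = (7*(-27) + 2*8)/9 = -173/9 = -19.2222

P = (22.8889, -19.2222)


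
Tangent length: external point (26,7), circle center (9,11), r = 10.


d = sqrt((26-9)^2 + (7-11)^2) = sqrt(289+16) = 17.4642
L = sqrt(305.0000 - 100) = sqrt(205.0000) = 14.3178

14.3178


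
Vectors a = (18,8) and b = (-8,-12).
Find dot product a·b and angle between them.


a·b = 18*(-8) + 8*(-12) = -144 - 96 = -240
|a| = sqrt(324+64) = 19.6977
|b| = sqrt(64+144) = 14.4222
cos(theta) = -240/(sqrt(388)*sqrt(208)) = -240/sqrt(80704) = -0.844819
theta = arccos(-240/sqrt(80704)) = 147.6526 degrees

a·b = -240, theta = 147.6526 deg


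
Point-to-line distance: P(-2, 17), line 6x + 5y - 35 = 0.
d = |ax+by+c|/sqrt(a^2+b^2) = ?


|6*(-2) + 5*17 - 35| = |38| = 38
sqrt(36 + 25) = sqrt(61) = 7.8102
d = 38/sqrt(61) = 4.8654

4.8654


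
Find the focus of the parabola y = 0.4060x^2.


a = 0.4060
4a = 1.6240
focus = (0, 1/1.6240) = (0, 0.6158)

Focus = (0, 0.6158)


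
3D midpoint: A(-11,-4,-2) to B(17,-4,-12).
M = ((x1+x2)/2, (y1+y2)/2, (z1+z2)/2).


Mx = (-11+17)/2 = 3.0000
My = (-4- 4)/2 = -4.0000
Mz = (-2- 12)/2 = -7.0000

M = (3.0000, -4.0000, -7.0000)


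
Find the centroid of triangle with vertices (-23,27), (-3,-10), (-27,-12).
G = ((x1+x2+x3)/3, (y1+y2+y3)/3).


Gx = (-23- 3- 27)/3 = -53/3 = -17.6667
Gy = (27- 10- 12)/3 = 5/3 = 1.6667

G = (-17.6667, 1.6667)


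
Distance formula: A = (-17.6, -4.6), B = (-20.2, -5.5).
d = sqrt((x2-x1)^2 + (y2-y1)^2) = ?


dx = -20.2 + 17.6 = -2.6
dy = -5.5 + 4.6 = -0.9
d = sqrt(6.76 + 0.81) = sqrt(7.57) = 2.7514

2.7514


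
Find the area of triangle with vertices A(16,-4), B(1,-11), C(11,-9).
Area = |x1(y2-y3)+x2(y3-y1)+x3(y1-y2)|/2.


16*(-11+ 9) = -32
1*(-9+ 4) = -5
11*(-4+ 11) = 77
sum = 40
Area = |40|/2 = 20.0000

20.0000 sq units


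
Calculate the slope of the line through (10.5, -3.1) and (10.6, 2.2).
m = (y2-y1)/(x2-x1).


dy = 2.2 + 3.1 = 5.3
dx = 10.6 - 10.5 = 0.1
m = 5.3/0.1 = 53.0000

m = 53.0000


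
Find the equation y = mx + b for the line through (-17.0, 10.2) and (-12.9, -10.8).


m = (-21.0)/(4.1) = -5.1220
b = y1 - m*x1 = 10.2 - (-21.0*(-17.0))/(4.1) = 10.2 - 87.0732 = -76.8732

y = -5.1220x - 76.8732


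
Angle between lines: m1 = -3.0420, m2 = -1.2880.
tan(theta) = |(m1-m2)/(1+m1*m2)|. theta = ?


m1-m2 = -1.754
1+m1*m2 = 4.918096
tan(theta) = |-1.754/4.918096| = 0.356642
theta = arctan(|-1.754/4.918096|) = 19.6284 degrees (acute angle)

19.6284 degrees


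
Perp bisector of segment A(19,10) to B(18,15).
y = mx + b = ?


Midpoint = (18.5, 12.5)
Slope of AB = dy/dx = 5/(-1) = -5.0000
Perp slope = -dx/dy = 1/5 = 0.2000
b = My - (perp slope)*Mx = 12.5 + (-1*18.5)/5 = 12.5 - 3.7000 = 8.8000

y = 0.2000x + 8.8000


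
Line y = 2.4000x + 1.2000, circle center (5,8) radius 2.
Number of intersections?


Substitute y = 2.4000x + 1.2000: (x-5)^2 + (2.4000x+1.2000-8)^2 = 4
Expand to Ax^2 + Bx + C = 0, where b-k = -6.8
A = 1+m^2 = 6.76
B = 2(m(b-k) - h) = 2(2.4000*(-6.8) - 5) = -42.64
C = h^2 + (b-k)^2 - r^2 = 25 + 46.24 - 4 = 67.24
disc = B^2-4AC = 1818.1696 - 1818.1696 = 0
disc = 0

1 intersection point (tangent)


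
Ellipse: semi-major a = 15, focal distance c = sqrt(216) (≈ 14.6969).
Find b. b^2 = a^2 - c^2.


b^2 = 15^2 - (sqrt(216))^2 = 225 - 216 = 9
b = sqrt(9) = 3

b = 3


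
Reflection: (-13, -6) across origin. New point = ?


Reflection rule for origin: (-x, -y)
(-13, -6) -> (13, 6)

(13, 6)


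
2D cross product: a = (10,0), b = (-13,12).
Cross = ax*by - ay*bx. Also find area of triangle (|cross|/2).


cross = 10*12 - 0*(-13) = 120 - 0 = 120
Triangle area = |120|/2 = 120/2 = 60.0000

cross = 120, triangle area = 60.0000


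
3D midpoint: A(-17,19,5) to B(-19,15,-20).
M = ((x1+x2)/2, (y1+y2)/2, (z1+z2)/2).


Mx = (-17- 19)/2 = -18.0000
My = (19+15)/2 = 17.0000
Mz = (5- 20)/2 = -7.5000

M = (-18.0000, 17.0000, -7.5000)


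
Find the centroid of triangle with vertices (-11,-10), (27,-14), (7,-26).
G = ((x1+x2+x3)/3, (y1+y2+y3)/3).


Gx = (-11+27+7)/3 = 23/3 = 7.6667
Gy = (-10- 14- 26)/3 = -50/3 = -16.6667

G = (7.6667, -16.6667)


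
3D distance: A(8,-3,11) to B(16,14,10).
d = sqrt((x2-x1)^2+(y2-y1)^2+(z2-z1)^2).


dx=8, dy=17, dz=-1
d = sqrt(64+289+1) = sqrt(354) = 18.8149

18.8149


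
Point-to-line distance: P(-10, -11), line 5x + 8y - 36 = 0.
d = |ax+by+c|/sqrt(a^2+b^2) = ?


|5*(-10) + 8*(-11) - 36| = |-174| = 174
sqrt(25 + 64) = sqrt(89) = 9.4340
d = 174/sqrt(89) = 18.4440

18.4440


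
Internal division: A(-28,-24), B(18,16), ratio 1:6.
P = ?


Px = (1*18 + 6*(-28))/7 = -150/7 = -21.4286
Py = (1*16 + 6*(-24))/7 = -128/7 = -18.2857

P = (-21.4286, -18.2857)


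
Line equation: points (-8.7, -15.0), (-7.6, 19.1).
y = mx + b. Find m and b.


m = (34.1)/(1.1) = 31.0000
b = y1 - m*x1 = -15.0 - (34.1*(-8.7))/(1.1) = -15.0 + 269.7000 = 254.7000

y = 31.0000x + 254.7000


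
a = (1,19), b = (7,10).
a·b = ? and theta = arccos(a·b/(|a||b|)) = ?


a·b = 1*7 + 19*10 = 7 + 190 = 197
|a| = sqrt(1+361) = 19.0263
|b| = sqrt(49+100) = 12.2066
cos(theta) = 197/(sqrt(362)*sqrt(149)) = 197/sqrt(53938) = 0.848240
theta = arccos(197/sqrt(53938)) = 31.9792 degrees

a·b = 197, theta = 31.9792 deg


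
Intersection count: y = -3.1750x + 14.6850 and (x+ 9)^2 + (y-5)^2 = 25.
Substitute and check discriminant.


Substitute y = -3.1750x + 14.6850: (x+ 9)^2 + (-3.1750x+14.6850-5)^2 = 25
Expand to Ax^2 + Bx + C = 0, where b-k = 9.685
A = 1+m^2 = 11.080625
B = 2(m(b-k) - h) = 2(-3.1750*9.685 + 9) = -43.49975
C = h^2 + (b-k)^2 - r^2 = 81 + 93.799225 - 25 = 149.799225
disc = B^2-4AC = 1892.2283 - 6639.4762 = -4747.2479
disc < 0

0 intersection points


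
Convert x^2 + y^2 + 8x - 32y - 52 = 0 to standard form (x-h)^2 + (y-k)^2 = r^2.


h = -D/2 = -8/2 = -4
k = -E/2 = 32/2 = 16
r^2 = h^2 + k^2 - F = 16 + 256 + 52 = 324
r = 18

Center (-4, 16), radius = 18


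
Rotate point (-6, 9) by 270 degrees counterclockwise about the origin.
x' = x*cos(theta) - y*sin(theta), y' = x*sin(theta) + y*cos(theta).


cos(270) = 0, sin(270) = -1
x' = -6*0 - 9*(-1) = 9
y' = -6*(-1) + 9*0 = 6

(9, 6)


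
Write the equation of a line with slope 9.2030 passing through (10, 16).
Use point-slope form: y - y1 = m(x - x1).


y - 16 = 9.2030(x - 10)
y = 9.2030x + 16 - 9.2030*10
y = 9.2030x - 76.0300

y = 9.2030x - 76.0300


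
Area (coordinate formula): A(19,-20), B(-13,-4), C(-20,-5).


19*(-4+ 5) = 19
-13*(-5+ 20) = -195
-20*(-20+ 4) = 320
sum = 144
Area = |144|/2 = 72.0000

72.0000 sq units


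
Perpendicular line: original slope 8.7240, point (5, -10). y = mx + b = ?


Perpendicular slope = -1/m1 = -1/8.7240 = -0.1146
b2 = y0 - m2*x0 = -10 + 5/8.7240 = -10 + 0.5731 = -9.4269

y = -0.1146x - 9.4269


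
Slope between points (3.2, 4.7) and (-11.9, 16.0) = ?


dy = 16.0 - 4.7 = 11.3
dx = -11.9 - 3.2 = -15.1
m = 11.3/(-15.1) = -0.7483

m = -0.7483


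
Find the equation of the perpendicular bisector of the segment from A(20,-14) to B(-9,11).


Midpoint = (5.5, -1.5)
Slope of AB = dy/dx = 25/(-29) = -0.8621
Perp slope = -dx/dy = 29/25 = 1.1600
b = My - (perp slope)*Mx = -1.5 + (-29*5.5)/25 = -1.5 - 6.3800 = -7.8800

y = 1.1600x - 7.8800


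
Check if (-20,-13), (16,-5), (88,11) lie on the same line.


-20*(-5-11) + 16*(11+ 13) + 88*(-13+ 5)
= 320 + 384 - 704 = 0

Yes, collinear (determinant = 0)


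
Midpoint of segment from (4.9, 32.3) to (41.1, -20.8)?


Mx = (4.9 + 41.1)/2 = 46.0/2 = 23.0000
My = (32.3 - 20.8)/2 = 11.5/2 = 5.7500

(23.0000, 5.7500)


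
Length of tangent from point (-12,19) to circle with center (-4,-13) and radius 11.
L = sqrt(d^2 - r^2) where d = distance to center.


d = sqrt((-12+ 4)^2 + (19+ 13)^2) = sqrt(64+1024) = 32.9848
L = sqrt(1088.0000 - 121) = sqrt(967.0000) = 31.0966

31.0966


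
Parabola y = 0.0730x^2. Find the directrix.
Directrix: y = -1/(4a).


a = 0.0730
1/(4a) = 3.4247
directrix: y = -3.4247 = -3.4247

y = -3.4247


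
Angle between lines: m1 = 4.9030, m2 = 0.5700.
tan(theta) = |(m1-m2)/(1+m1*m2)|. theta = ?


m1-m2 = 4.333
1+m1*m2 = 3.79471
tan(theta) = |4.333/3.79471| = 1.141853
theta = arctan(|4.333/3.79471|) = 48.7891 degrees (acute angle)

48.7891 degrees


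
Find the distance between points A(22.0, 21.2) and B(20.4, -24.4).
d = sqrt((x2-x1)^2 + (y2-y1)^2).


dx = 20.4 - 22.0 = -1.6
dy = -24.4 - 21.2 = -45.6
d = sqrt(2.56 + 2079.36) = sqrt(2081.92) = 45.6281

45.6281


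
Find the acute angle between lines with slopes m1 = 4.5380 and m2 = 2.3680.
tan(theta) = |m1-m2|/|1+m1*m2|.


m1-m2 = 2.17
1+m1*m2 = 11.745984
tan(theta) = |2.17/11.745984| = 0.184744
theta = arctan(|2.17/11.745984|) = 10.4670 degrees (acute angle)

10.4670 degrees


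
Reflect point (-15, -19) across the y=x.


Reflection rule for y=x: (y, x)
(-15, -19) -> (-19, -15)

(-19, -15)


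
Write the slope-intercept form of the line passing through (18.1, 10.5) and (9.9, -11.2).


m = (-21.7)/(-8.2) = 2.6463
b = y1 - m*x1 = 10.5 - (-21.7*18.1)/(-8.2) = 10.5 - 47.8988 = -37.3988

y = 2.6463x - 37.3988


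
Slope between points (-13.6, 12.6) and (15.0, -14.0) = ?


dy = -14.0 - 12.6 = -26.6
dx = 15.0 + 13.6 = 28.6
m = -26.6/28.6 = -0.9301

m = -0.9301


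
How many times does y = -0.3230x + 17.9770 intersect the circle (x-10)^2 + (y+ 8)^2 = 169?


Substitute y = -0.3230x + 17.9770: (x-10)^2 + (-0.3230x+17.9770+ 8)^2 = 169
Expand to Ax^2 + Bx + C = 0, where b-k = 25.977
A = 1+m^2 = 1.104329
B = 2(m(b-k) - h) = 2(-0.3230*25.977 - 10) = -36.781142
C = h^2 + (b-k)^2 - r^2 = 100 + 674.804529 - 169 = 605.804529
disc = B^2-4AC = 1352.8524 - 2676.0300 = -1323.1776
disc < 0

0 intersection points


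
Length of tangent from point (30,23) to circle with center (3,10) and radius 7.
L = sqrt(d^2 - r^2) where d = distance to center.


d = sqrt((30-3)^2 + (23-10)^2) = sqrt(729+169) = 29.9666
L = sqrt(898.0000 - 49) = sqrt(849.0000) = 29.1376

29.1376


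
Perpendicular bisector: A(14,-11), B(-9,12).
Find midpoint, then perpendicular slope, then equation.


Midpoint = (2.5, 0.5)
Slope of AB = dy/dx = 23/(-23) = -1.0000
Perp slope = -dx/dy = 23/23 = 1.0000
b = My - (perp slope)*Mx = 0.5 + (-23*2.5)/23 = 0.5 - 2.5000 = -2.0000

y = 1.0000x - 2.0000


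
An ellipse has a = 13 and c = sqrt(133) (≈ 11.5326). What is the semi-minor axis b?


b^2 = 13^2 - (sqrt(133))^2 = 169 - 133 = 36
b = sqrt(36) = 6

b = 6


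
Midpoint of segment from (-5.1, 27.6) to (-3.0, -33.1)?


Mx = (-5.1 - 3.0)/2 = -8.1/2 = -4.0500
My = (27.6 - 33.1)/2 = -5.5/2 = -2.7500

(-4.0500, -2.7500)


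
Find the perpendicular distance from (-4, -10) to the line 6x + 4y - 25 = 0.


|6*(-4) + 4*(-10) - 25| = |-89| = 89
sqrt(36 + 16) = sqrt(52) = 7.2111
d = 89/sqrt(52) = 12.3421

12.3421


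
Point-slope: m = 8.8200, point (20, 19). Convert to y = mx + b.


y - 19 = 8.8200(x - 20)
y = 8.8200x + 19 - 8.8200*20
y = 8.8200x - 157.4000

y = 8.8200x - 157.4000


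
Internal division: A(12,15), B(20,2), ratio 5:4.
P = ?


Px = (5*20 + 4*12)/9 = 148/9 = 16.4444
Py = (5*2 + 4*15)/9 = 70/9 = 7.7778

P = (16.4444, 7.7778)


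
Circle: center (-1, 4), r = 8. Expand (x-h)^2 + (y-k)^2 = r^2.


(x+ 1)^2 + (y-4)^2 = 8^2
D = -2h = 2, E = -2k = -8
F = h^2+k^2-r^2 = 1+16-64 = -47

x^2 + y^2 + 2x - 8y - 47 = 0


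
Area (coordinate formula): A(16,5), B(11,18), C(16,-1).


16*(18+ 1) = 304
11*(-1-5) = -66
16*(5-18) = -208
sum = 30
Area = |30|/2 = 15.0000

15.0000 sq units


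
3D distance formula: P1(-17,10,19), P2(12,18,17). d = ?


dx=29, dy=8, dz=-2
d = sqrt(841+64+4) = sqrt(909) = 30.1496

30.1496


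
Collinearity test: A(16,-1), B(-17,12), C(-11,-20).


16*(12+ 20) - 17*(-20+ 1) - 11*(-1-12)
= 512 + 323 + 143 = 978

No, not collinear (determinant = 978)


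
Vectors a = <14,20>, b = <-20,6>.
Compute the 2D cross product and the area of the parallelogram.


cross = 14*6 - 20*(-20) = 84 + 400 = 484
Parallelogram area = |484| = 484

cross = 484, parallelogram area = 484
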